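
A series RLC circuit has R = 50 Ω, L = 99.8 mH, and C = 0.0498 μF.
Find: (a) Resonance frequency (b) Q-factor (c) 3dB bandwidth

Step 1 — Resonance: ω₀ = 1/√(LC) = 1/√(0.0998·4.98e-08) = 1.418e+04 rad/s.
Step 2 — f₀ = ω₀/(2π) = 2258 Hz.
Step 3 — Series Q: Q = ω₀L/R = 1.418e+04·0.0998/50 = 28.31.
Step 4 — Bandwidth: Δω = ω₀/Q = 501 rad/s; BW = Δω/(2π) = 79.74 Hz.

(a) f₀ = 2258 Hz  (b) Q = 28.31  (c) BW = 79.74 Hz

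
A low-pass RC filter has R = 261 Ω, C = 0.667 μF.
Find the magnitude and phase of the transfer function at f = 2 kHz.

Step 1 — Angular frequency: ω = 2π·2000 = 1.257e+04 rad/s.
Step 2 — Transfer function: H(jω) = 1/(1 + jωRC).
Step 3 — Denominator: 1 + jωRC = 1 + j·1.257e+04·261·6.67e-07 = 1 + j2.188.
Step 4 — H = 0.1728 - j0.3781.
Step 5 — Magnitude: |H| = 0.4157 (-7.6 dB); phase: φ = -65.4°.

|H| = 0.4157 (-7.6 dB), φ = -65.4°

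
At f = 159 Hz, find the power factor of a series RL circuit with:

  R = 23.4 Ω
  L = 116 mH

Step 1 — Angular frequency: ω = 2π·f = 2π·159 = 999 rad/s.
Step 2 — Component impedances:
  R: Z = R = 23.4 Ω
  L: Z = jωL = j·999·0.116 = 0 + j115.9 Ω
Step 3 — Series combination: Z_total = R + L = 23.4 + j115.9 Ω = 118.2∠78.6° Ω.
Step 4 — Power factor: PF = cos(φ) = Re(Z)/|Z| = 23.4/118.23 = 0.1979.
Step 5 — Type: Im(Z) = 115.9 ⇒ lagging (phase φ = 78.6°).

PF = 0.1979 (lagging, φ = 78.6°)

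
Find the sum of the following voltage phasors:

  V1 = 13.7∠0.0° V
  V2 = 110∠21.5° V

Step 1 — Convert each phasor to rectangular form:
  V1 = 13.7·(cos(0.0°) + j·sin(0.0°)) = 13.7 V
  V2 = 110·(cos(21.5°) + j·sin(21.5°)) = 102.3 + j40.32 V
Step 2 — Sum components: V_total = 116 + j40.32 V.
Step 3 — Convert to polar: |V_total| = 122.8 V, ∠V_total = 19.2°.

V_total = 122.8∠19.2° V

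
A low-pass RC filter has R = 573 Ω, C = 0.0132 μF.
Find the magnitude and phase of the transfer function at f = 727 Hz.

Step 1 — Angular frequency: ω = 2π·727 = 4568 rad/s.
Step 2 — Transfer function: H(jω) = 1/(1 + jωRC).
Step 3 — Denominator: 1 + jωRC = 1 + j·4568·573·1.32e-08 = 1 + j0.03455.
Step 4 — H = 0.9988 - j0.03451.
Step 5 — Magnitude: |H| = 0.9994 (-0.0 dB); phase: φ = -2.0°.

|H| = 0.9994 (-0.0 dB), φ = -2.0°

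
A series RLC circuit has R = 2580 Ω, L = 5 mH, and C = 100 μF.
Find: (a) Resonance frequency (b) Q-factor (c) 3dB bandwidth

Step 1 — Resonance: ω₀ = 1/√(LC) = 1/√(0.005·0.0001) = 1414 rad/s.
Step 2 — f₀ = ω₀/(2π) = 225.1 Hz.
Step 3 — Series Q: Q = ω₀L/R = 1414·0.005/2580 = 0.002741.
Step 4 — Bandwidth: Δω = ω₀/Q = 5.16e+05 rad/s; BW = Δω/(2π) = 8.212e+04 Hz.

(a) f₀ = 225.1 Hz  (b) Q = 0.002741  (c) BW = 8.212e+04 Hz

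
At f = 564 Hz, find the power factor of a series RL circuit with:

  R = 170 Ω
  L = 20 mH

Step 1 — Angular frequency: ω = 2π·f = 2π·564 = 3544 rad/s.
Step 2 — Component impedances:
  R: Z = R = 170 Ω
  L: Z = jωL = j·3544·0.02 = 0 + j70.87 Ω
Step 3 — Series combination: Z_total = R + L = 170 + j70.87 Ω = 184.2∠22.6° Ω.
Step 4 — Power factor: PF = cos(φ) = Re(Z)/|Z| = 170/184.18 = 0.923.
Step 5 — Type: Im(Z) = 70.87 ⇒ lagging (phase φ = 22.6°).

PF = 0.923 (lagging, φ = 22.6°)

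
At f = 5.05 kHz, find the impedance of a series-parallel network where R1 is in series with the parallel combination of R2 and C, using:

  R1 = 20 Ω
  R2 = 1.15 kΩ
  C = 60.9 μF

Step 1 — Angular frequency: ω = 2π·f = 2π·5050 = 3.173e+04 rad/s.
Step 2 — Component impedances:
  R1: Z = R = 20 Ω
  R2: Z = R = 1150 Ω
  C: Z = 1/(jωC) = -j/(ω·C) = 0 - j0.5175 Ω
Step 3 — Parallel branch: R2 || C = 1/(1/R2 + 1/C) = 0.0002329 - j0.5175 Ω.
Step 4 — Series with R1: Z_total = R1 + (R2 || C) = 20 - j0.5175 Ω = 20.01∠-1.5° Ω.

Z = 20 - j0.5175 Ω = 20.01∠-1.5° Ω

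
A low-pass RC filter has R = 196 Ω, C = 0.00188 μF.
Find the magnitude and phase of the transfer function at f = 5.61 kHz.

Step 1 — Angular frequency: ω = 2π·5610 = 3.525e+04 rad/s.
Step 2 — Transfer function: H(jω) = 1/(1 + jωRC).
Step 3 — Denominator: 1 + jωRC = 1 + j·3.525e+04·196·1.88e-09 = 1 + j0.01299.
Step 4 — H = 0.9998 - j0.01299.
Step 5 — Magnitude: |H| = 0.9999 (-0.0 dB); phase: φ = -0.7°.

|H| = 0.9999 (-0.0 dB), φ = -0.7°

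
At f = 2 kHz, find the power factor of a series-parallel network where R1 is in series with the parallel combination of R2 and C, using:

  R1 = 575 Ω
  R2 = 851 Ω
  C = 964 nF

Step 1 — Angular frequency: ω = 2π·f = 2π·2000 = 1.257e+04 rad/s.
Step 2 — Component impedances:
  R1: Z = R = 575 Ω
  R2: Z = R = 851 Ω
  C: Z = 1/(jωC) = -j/(ω·C) = 0 - j82.55 Ω
Step 3 — Parallel branch: R2 || C = 1/(1/R2 + 1/C) = 7.933 - j81.78 Ω.
Step 4 — Series with R1: Z_total = R1 + (R2 || C) = 582.9 - j81.78 Ω = 588.6∠-8.0° Ω.
Step 5 — Power factor: PF = cos(φ) = Re(Z)/|Z| = 582.9/588.6 = 0.9903.
Step 6 — Type: Im(Z) = -81.78 ⇒ leading (phase φ = -8.0°).

PF = 0.9903 (leading, φ = -8.0°)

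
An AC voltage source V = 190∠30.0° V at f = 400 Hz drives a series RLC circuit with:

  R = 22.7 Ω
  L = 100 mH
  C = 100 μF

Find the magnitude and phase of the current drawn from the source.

Step 1 — Angular frequency: ω = 2π·f = 2π·400 = 2513 rad/s.
Step 2 — Component impedances:
  R: Z = R = 22.7 Ω
  L: Z = jωL = j·2513·0.1 = 0 + j251.3 Ω
  C: Z = 1/(jωC) = -j/(ω·C) = 0 - j3.979 Ω
Step 3 — Series combination: Z_total = R + L + C = 22.7 + j247.3 Ω = 248.4∠84.8° Ω.
Step 4 — Source phasor: V = 190∠30.0° V = 164.5 + j95 V.
Step 5 — Ohm's law: I = V / Z_total = (164.5 + j95) / (22.7 + j247.3) = 0.4414 - j0.6247 A.
Step 6 — Convert to polar: |I| = 0.7649 A, ∠I = -54.8°.

I = 0.7649∠-54.8° A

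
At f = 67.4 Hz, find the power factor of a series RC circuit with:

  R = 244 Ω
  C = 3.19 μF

Step 1 — Angular frequency: ω = 2π·f = 2π·67.4 = 423.5 rad/s.
Step 2 — Component impedances:
  R: Z = R = 244 Ω
  C: Z = 1/(jωC) = -j/(ω·C) = 0 - j740.2 Ω
Step 3 — Series combination: Z_total = R + C = 244 - j740.2 Ω = 779.4∠-71.8° Ω.
Step 4 — Power factor: PF = cos(φ) = Re(Z)/|Z| = 244/779.4 = 0.3131.
Step 5 — Type: Im(Z) = -740.2 ⇒ leading (phase φ = -71.8°).

PF = 0.3131 (leading, φ = -71.8°)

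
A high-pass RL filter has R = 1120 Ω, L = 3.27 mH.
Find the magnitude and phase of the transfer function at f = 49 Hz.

Step 1 — Angular frequency: ω = 2π·49 = 307.9 rad/s.
Step 2 — Transfer function: H(jω) = jωL/(R + jωL).
Step 3 — Numerator jωL = j·1.007; denominator R + jωL = 1120 + j1.007.
Step 4 — H = 8.08e-07 + j0.0008989.
Step 5 — Magnitude: |H| = 0.0008989 (-60.9 dB); phase: φ = 89.9°.

|H| = 0.0008989 (-60.9 dB), φ = 89.9°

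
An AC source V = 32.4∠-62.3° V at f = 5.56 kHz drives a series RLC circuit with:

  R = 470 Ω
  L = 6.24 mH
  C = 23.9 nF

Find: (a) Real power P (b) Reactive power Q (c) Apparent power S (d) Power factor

Step 1 — Angular frequency: ω = 2π·f = 2π·5560 = 3.493e+04 rad/s.
Step 2 — Component impedances:
  R: Z = R = 470 Ω
  L: Z = jωL = j·3.493e+04·0.00624 = 0 + j218 Ω
  C: Z = 1/(jωC) = -j/(ω·C) = 0 - j1198 Ω
Step 3 — Series combination: Z_total = R + L + C = 470 - j979.7 Ω = 1087∠-64.4° Ω.
Step 4 — Source phasor: V = 32.4∠-62.3° V = 15.06 - j28.69 V.
Step 5 — Current: I = V / Z = 0.0298 + j0.001078 A = 0.02982∠2.1° A.
Step 6 — Complex power: S = V·I* = 0.4179 - j0.871 VA.
Step 7 — Real power: P = Re(S) = 0.4179 W.
Step 8 — Reactive power: Q = Im(S) = -0.871 VAR.
Step 9 — Apparent power: |S| = 0.9661 VA.
Step 10 — Power factor: PF = P/|S| = 0.4325 (leading).

(a) P = 0.4179 W  (b) Q = -0.871 VAR  (c) S = 0.9661 VA  (d) PF = 0.4325 (leading)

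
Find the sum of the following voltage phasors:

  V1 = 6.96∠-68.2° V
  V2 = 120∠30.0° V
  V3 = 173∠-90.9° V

Step 1 — Convert each phasor to rectangular form:
  V1 = 6.96·(cos(-68.2°) + j·sin(-68.2°)) = 2.585 - j6.462 V
  V2 = 120·(cos(30.0°) + j·sin(30.0°)) = 103.9 + j60 V
  V3 = 173·(cos(-90.9°) + j·sin(-90.9°)) = -2.717 - j173 V
Step 2 — Sum components: V_total = 103.8 - j119.4 V.
Step 3 — Convert to polar: |V_total| = 158.2 V, ∠V_total = -49.0°.

V_total = 158.2∠-49.0° V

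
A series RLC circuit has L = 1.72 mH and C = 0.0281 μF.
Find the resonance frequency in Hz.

Step 1 — Resonance condition Im(Z)=0 gives ω₀ = 1/√(LC).
Step 2 — ω₀ = 1/√(0.00172·2.81e-08) = 1.438e+05 rad/s.
Step 3 — f₀ = ω₀/(2π) = 2.289e+04 Hz.

f₀ = 2.289e+04 Hz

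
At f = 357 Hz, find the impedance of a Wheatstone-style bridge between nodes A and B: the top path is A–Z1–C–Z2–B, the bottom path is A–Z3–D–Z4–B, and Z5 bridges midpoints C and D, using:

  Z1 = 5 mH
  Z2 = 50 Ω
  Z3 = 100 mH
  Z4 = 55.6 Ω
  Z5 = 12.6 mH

Step 1 — Angular frequency: ω = 2π·f = 2π·357 = 2243 rad/s.
Step 2 — Component impedances:
  Z1: Z = jωL = j·2243·0.005 = 0 + j11.22 Ω
  Z2: Z = R = 50 Ω
  Z3: Z = jωL = j·2243·0.1 = 0 + j224.3 Ω
  Z4: Z = R = 55.6 Ω
  Z5: Z = jωL = j·2243·0.0126 = 0 + j28.26 Ω
Step 3 — Bridge requires nodal analysis (the Z5 bridge couples midpoints C and D, so the two paths cannot be reduced to a simple series/parallel combination). Setting node B to ground and injecting 1 A at node A, the 3-node admittance system at A, C, D solves to V_A = Z_AB = 27.36 + j15.01 Ω = 31.21∠28.8° Ω.

Z = 27.36 + j15.01 Ω = 31.21∠28.8° Ω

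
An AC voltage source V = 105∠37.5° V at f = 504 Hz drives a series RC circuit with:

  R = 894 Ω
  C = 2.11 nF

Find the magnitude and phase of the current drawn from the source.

Step 1 — Angular frequency: ω = 2π·f = 2π·504 = 3167 rad/s.
Step 2 — Component impedances:
  R: Z = R = 894 Ω
  C: Z = 1/(jωC) = -j/(ω·C) = 0 - j1.497e+05 Ω
Step 3 — Series combination: Z_total = R + C = 894 - j1.497e+05 Ω = 1.497e+05∠-89.7° Ω.
Step 4 — Source phasor: V = 105∠37.5° V = 83.3 + j63.92 V.
Step 5 — Ohm's law: I = V / Z_total = (83.3 + j63.92) / (894 - j1.497e+05) = -0.0004238 + j0.0005591 A.
Step 6 — Convert to polar: |I| = 0.0007016 A, ∠I = 127.2°.

I = 0.0007016∠127.2° A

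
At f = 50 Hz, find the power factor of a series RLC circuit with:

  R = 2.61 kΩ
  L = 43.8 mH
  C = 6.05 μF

Step 1 — Angular frequency: ω = 2π·f = 2π·50 = 314.2 rad/s.
Step 2 — Component impedances:
  R: Z = R = 2610 Ω
  L: Z = jωL = j·314.2·0.0438 = 0 + j13.76 Ω
  C: Z = 1/(jωC) = -j/(ω·C) = 0 - j526.1 Ω
Step 3 — Series combination: Z_total = R + L + C = 2610 - j512.4 Ω = 2660∠-11.1° Ω.
Step 4 — Power factor: PF = cos(φ) = Re(Z)/|Z| = 2610/2659.8 = 0.9813.
Step 5 — Type: Im(Z) = -512.4 ⇒ leading (phase φ = -11.1°).

PF = 0.9813 (leading, φ = -11.1°)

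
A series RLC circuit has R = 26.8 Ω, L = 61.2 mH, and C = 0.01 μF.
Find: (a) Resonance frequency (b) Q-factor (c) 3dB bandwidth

Step 1 — Resonance: ω₀ = 1/√(LC) = 1/√(0.0612·1e-08) = 4.042e+04 rad/s.
Step 2 — f₀ = ω₀/(2π) = 6433 Hz.
Step 3 — Series Q: Q = ω₀L/R = 4.042e+04·0.0612/26.8 = 92.31.
Step 4 — Bandwidth: Δω = ω₀/Q = 437.9 rad/s; BW = Δω/(2π) = 69.7 Hz.

(a) f₀ = 6433 Hz  (b) Q = 92.31  (c) BW = 69.7 Hz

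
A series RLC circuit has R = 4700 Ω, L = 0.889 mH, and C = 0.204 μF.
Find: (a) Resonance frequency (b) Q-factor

Step 1 — Resonance condition Im(Z)=0 gives ω₀ = 1/√(LC).
Step 2 — ω₀ = 1/√(0.000889·2.04e-07) = 7.426e+04 rad/s.
Step 3 — f₀ = ω₀/(2π) = 1.182e+04 Hz.
Step 4 — Series Q: Q = ω₀L/R = 7.426e+04·0.000889/4700 = 0.01405.

(a) f₀ = 1.182e+04 Hz  (b) Q = 0.01405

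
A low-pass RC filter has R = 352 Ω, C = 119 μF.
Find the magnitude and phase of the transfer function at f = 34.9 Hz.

Step 1 — Angular frequency: ω = 2π·34.9 = 219.3 rad/s.
Step 2 — Transfer function: H(jω) = 1/(1 + jωRC).
Step 3 — Denominator: 1 + jωRC = 1 + j·219.3·352·0.000119 = 1 + j9.185.
Step 4 — H = 0.01171 - j0.1076.
Step 5 — Magnitude: |H| = 0.1082 (-19.3 dB); phase: φ = -83.8°.

|H| = 0.1082 (-19.3 dB), φ = -83.8°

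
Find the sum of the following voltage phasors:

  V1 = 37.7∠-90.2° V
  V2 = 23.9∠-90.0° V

Step 1 — Convert each phasor to rectangular form:
  V1 = 37.7·(cos(-90.2°) + j·sin(-90.2°)) = -0.1316 - j37.7 V
  V2 = 23.9·(cos(-90.0°) + j·sin(-90.0°)) = 0 - j23.9 V
Step 2 — Sum components: V_total = -0.1316 - j61.6 V.
Step 3 — Convert to polar: |V_total| = 61.6 V, ∠V_total = -90.1°.

V_total = 61.6∠-90.1° V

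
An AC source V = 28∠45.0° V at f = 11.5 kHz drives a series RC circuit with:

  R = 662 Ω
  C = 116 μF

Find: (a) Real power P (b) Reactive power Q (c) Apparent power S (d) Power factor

Step 1 — Angular frequency: ω = 2π·f = 2π·1.15e+04 = 7.226e+04 rad/s.
Step 2 — Component impedances:
  R: Z = R = 662 Ω
  C: Z = 1/(jωC) = -j/(ω·C) = 0 - j0.1193 Ω
Step 3 — Series combination: Z_total = R + C = 662 - j0.1193 Ω = 662∠-0.0° Ω.
Step 4 — Source phasor: V = 28∠45.0° V = 19.8 + j19.8 V.
Step 5 — Current: I = V / Z = 0.0299 + j0.02991 A = 0.0423∠45.0° A.
Step 6 — Complex power: S = V·I* = 1.184 - j0.0002134 VA.
Step 7 — Real power: P = Re(S) = 1.184 W.
Step 8 — Reactive power: Q = Im(S) = -0.0002134 VAR.
Step 9 — Apparent power: |S| = 1.184 VA.
Step 10 — Power factor: PF = P/|S| = 1 (leading).

(a) P = 1.184 W  (b) Q = -0.0002134 VAR  (c) S = 1.184 VA  (d) PF = 1 (leading)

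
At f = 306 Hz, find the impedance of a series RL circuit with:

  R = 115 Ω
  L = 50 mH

Step 1 — Angular frequency: ω = 2π·f = 2π·306 = 1923 rad/s.
Step 2 — Component impedances:
  R: Z = R = 115 Ω
  L: Z = jωL = j·1923·0.05 = 0 + j96.13 Ω
Step 3 — Series combination: Z_total = R + L = 115 + j96.13 Ω = 149.9∠39.9° Ω.

Z = 115 + j96.13 Ω = 149.9∠39.9° Ω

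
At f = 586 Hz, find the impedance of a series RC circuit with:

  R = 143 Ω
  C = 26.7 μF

Step 1 — Angular frequency: ω = 2π·f = 2π·586 = 3682 rad/s.
Step 2 — Component impedances:
  R: Z = R = 143 Ω
  C: Z = 1/(jωC) = -j/(ω·C) = 0 - j10.17 Ω
Step 3 — Series combination: Z_total = R + C = 143 - j10.17 Ω = 143.4∠-4.1° Ω.

Z = 143 - j10.17 Ω = 143.4∠-4.1° Ω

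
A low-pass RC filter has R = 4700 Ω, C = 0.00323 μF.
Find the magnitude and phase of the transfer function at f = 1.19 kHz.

Step 1 — Angular frequency: ω = 2π·1190 = 7477 rad/s.
Step 2 — Transfer function: H(jω) = 1/(1 + jωRC).
Step 3 — Denominator: 1 + jωRC = 1 + j·7477·4700·3.23e-09 = 1 + j0.1135.
Step 4 — H = 0.9873 - j0.1121.
Step 5 — Magnitude: |H| = 0.9936 (-0.1 dB); phase: φ = -6.5°.

|H| = 0.9936 (-0.1 dB), φ = -6.5°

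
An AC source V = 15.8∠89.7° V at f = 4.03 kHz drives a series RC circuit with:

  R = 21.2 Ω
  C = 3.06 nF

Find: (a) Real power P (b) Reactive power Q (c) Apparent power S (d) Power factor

Step 1 — Angular frequency: ω = 2π·f = 2π·4030 = 2.532e+04 rad/s.
Step 2 — Component impedances:
  R: Z = R = 21.2 Ω
  C: Z = 1/(jωC) = -j/(ω·C) = 0 - j1.291e+04 Ω
Step 3 — Series combination: Z_total = R + C = 21.2 - j1.291e+04 Ω = 1.291e+04∠-89.9° Ω.
Step 4 — Source phasor: V = 15.8∠89.7° V = 0.08273 + j15.8 V.
Step 5 — Current: I = V / Z = -0.001224 + j8.421e-06 A = 0.001224∠179.6° A.
Step 6 — Complex power: S = V·I* = 3.177e-05 - j0.01934 VA.
Step 7 — Real power: P = Re(S) = 3.177e-05 W.
Step 8 — Reactive power: Q = Im(S) = -0.01934 VAR.
Step 9 — Apparent power: |S| = 0.01934 VA.
Step 10 — Power factor: PF = P/|S| = 0.001643 (leading).

(a) P = 3.177e-05 W  (b) Q = -0.01934 VAR  (c) S = 0.01934 VA  (d) PF = 0.001643 (leading)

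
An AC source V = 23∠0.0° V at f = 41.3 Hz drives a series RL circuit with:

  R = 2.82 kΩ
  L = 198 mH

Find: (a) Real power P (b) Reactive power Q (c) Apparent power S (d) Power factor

Step 1 — Angular frequency: ω = 2π·f = 2π·41.3 = 259.5 rad/s.
Step 2 — Component impedances:
  R: Z = R = 2820 Ω
  L: Z = jωL = j·259.5·0.198 = 0 + j51.38 Ω
Step 3 — Series combination: Z_total = R + L = 2820 + j51.38 Ω = 2820∠1.0° Ω.
Step 4 — Source phasor: V = 23∠0.0° V = 23 V.
Step 5 — Current: I = V / Z = 0.008153 - j0.0001486 A = 0.008155∠-1.0° A.
Step 6 — Complex power: S = V·I* = 0.1875 + j0.003417 VA.
Step 7 — Real power: P = Re(S) = 0.1875 W.
Step 8 — Reactive power: Q = Im(S) = 0.003417 VAR.
Step 9 — Apparent power: |S| = 0.1876 VA.
Step 10 — Power factor: PF = P/|S| = 0.9998 (lagging).

(a) P = 0.1875 W  (b) Q = 0.003417 VAR  (c) S = 0.1876 VA  (d) PF = 0.9998 (lagging)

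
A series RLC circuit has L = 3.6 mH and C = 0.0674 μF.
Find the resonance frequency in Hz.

Step 1 — Resonance condition Im(Z)=0 gives ω₀ = 1/√(LC).
Step 2 — ω₀ = 1/√(0.0036·6.74e-08) = 6.42e+04 rad/s.
Step 3 — f₀ = ω₀/(2π) = 1.022e+04 Hz.

f₀ = 1.022e+04 Hz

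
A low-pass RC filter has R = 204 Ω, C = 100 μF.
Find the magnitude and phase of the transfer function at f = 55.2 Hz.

Step 1 — Angular frequency: ω = 2π·55.2 = 346.8 rad/s.
Step 2 — Transfer function: H(jω) = 1/(1 + jωRC).
Step 3 — Denominator: 1 + jωRC = 1 + j·346.8·204·0.0001 = 1 + j7.075.
Step 4 — H = 0.01958 - j0.1386.
Step 5 — Magnitude: |H| = 0.1399 (-17.1 dB); phase: φ = -82.0°.

|H| = 0.1399 (-17.1 dB), φ = -82.0°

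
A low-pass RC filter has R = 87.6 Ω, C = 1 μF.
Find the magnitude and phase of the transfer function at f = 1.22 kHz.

Step 1 — Angular frequency: ω = 2π·1220 = 7665 rad/s.
Step 2 — Transfer function: H(jω) = 1/(1 + jωRC).
Step 3 — Denominator: 1 + jωRC = 1 + j·7665·87.6·1e-06 = 1 + j0.6715.
Step 4 — H = 0.6892 - j0.4628.
Step 5 — Magnitude: |H| = 0.8302 (-1.6 dB); phase: φ = -33.9°.

|H| = 0.8302 (-1.6 dB), φ = -33.9°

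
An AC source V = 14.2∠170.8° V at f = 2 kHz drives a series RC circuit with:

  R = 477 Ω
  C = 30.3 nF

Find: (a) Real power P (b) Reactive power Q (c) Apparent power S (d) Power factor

Step 1 — Angular frequency: ω = 2π·f = 2π·2000 = 1.257e+04 rad/s.
Step 2 — Component impedances:
  R: Z = R = 477 Ω
  C: Z = 1/(jωC) = -j/(ω·C) = 0 - j2626 Ω
Step 3 — Series combination: Z_total = R + C = 477 - j2626 Ω = 2669∠-79.7° Ω.
Step 4 — Source phasor: V = 14.2∠170.8° V = -14.02 + j2.27 V.
Step 5 — Current: I = V / Z = -0.001775 - j0.005015 A = 0.00532∠-109.5° A.
Step 6 — Complex power: S = V·I* = 0.0135 - j0.07432 VA.
Step 7 — Real power: P = Re(S) = 0.0135 W.
Step 8 — Reactive power: Q = Im(S) = -0.07432 VAR.
Step 9 — Apparent power: |S| = 0.07554 VA.
Step 10 — Power factor: PF = P/|S| = 0.1787 (leading).

(a) P = 0.0135 W  (b) Q = -0.07432 VAR  (c) S = 0.07554 VA  (d) PF = 0.1787 (leading)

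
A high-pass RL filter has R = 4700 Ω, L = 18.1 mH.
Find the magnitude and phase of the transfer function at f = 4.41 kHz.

Step 1 — Angular frequency: ω = 2π·4410 = 2.771e+04 rad/s.
Step 2 — Transfer function: H(jω) = jωL/(R + jωL).
Step 3 — Numerator jωL = j·501.5; denominator R + jωL = 4700 + j501.5.
Step 4 — H = 0.01126 + j0.1055.
Step 5 — Magnitude: |H| = 0.1061 (-19.5 dB); phase: φ = 83.9°.

|H| = 0.1061 (-19.5 dB), φ = 83.9°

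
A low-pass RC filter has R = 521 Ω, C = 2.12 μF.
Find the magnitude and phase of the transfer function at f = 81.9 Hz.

Step 1 — Angular frequency: ω = 2π·81.9 = 514.6 rad/s.
Step 2 — Transfer function: H(jω) = 1/(1 + jωRC).
Step 3 — Denominator: 1 + jωRC = 1 + j·514.6·521·2.12e-06 = 1 + j0.5684.
Step 4 — H = 0.7558 - j0.4296.
Step 5 — Magnitude: |H| = 0.8694 (-1.2 dB); phase: φ = -29.6°.

|H| = 0.8694 (-1.2 dB), φ = -29.6°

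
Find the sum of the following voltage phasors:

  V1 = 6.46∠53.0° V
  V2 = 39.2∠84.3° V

Step 1 — Convert each phasor to rectangular form:
  V1 = 6.46·(cos(53.0°) + j·sin(53.0°)) = 3.888 + j5.159 V
  V2 = 39.2·(cos(84.3°) + j·sin(84.3°)) = 3.893 + j39.01 V
Step 2 — Sum components: V_total = 7.781 + j44.17 V.
Step 3 — Convert to polar: |V_total| = 44.85 V, ∠V_total = 80.0°.

V_total = 44.85∠80.0° V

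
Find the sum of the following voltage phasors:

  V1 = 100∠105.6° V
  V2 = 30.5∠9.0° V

Step 1 — Convert each phasor to rectangular form:
  V1 = 100·(cos(105.6°) + j·sin(105.6°)) = -26.89 + j96.32 V
  V2 = 30.5·(cos(9.0°) + j·sin(9.0°)) = 30.12 + j4.771 V
Step 2 — Sum components: V_total = 3.233 + j101.1 V.
Step 3 — Convert to polar: |V_total| = 101.1 V, ∠V_total = 88.2°.

V_total = 101.1∠88.2° V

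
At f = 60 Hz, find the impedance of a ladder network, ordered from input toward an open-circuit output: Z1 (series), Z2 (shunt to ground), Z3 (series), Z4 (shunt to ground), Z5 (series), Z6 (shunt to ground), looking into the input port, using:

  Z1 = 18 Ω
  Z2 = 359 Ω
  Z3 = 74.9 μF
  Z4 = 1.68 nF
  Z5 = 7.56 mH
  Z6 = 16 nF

Step 1 — Angular frequency: ω = 2π·f = 2π·60 = 377 rad/s.
Step 2 — Component impedances:
  Z1: Z = R = 18 Ω
  Z2: Z = R = 359 Ω
  Z3: Z = 1/(jωC) = -j/(ω·C) = 0 - j35.41 Ω
  Z4: Z = 1/(jωC) = -j/(ω·C) = 0 - j1.579e+06 Ω
  Z5: Z = jωL = j·377·0.00756 = 0 + j2.85 Ω
  Z6: Z = 1/(jωC) = -j/(ω·C) = 0 - j1.658e+05 Ω
Step 3 — Ladder network (open output): work backward from the far end, alternating series and parallel combinations. Z_in = 377 - j0.8588 Ω = 377∠-0.1° Ω.

Z = 377 - j0.8588 Ω = 377∠-0.1° Ω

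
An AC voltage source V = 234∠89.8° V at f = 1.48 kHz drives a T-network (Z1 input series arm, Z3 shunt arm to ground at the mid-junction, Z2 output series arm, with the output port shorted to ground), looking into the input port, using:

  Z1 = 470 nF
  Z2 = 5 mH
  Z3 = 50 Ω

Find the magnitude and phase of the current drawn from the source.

Step 1 — Angular frequency: ω = 2π·f = 2π·1480 = 9299 rad/s.
Step 2 — Component impedances:
  Z1: Z = 1/(jωC) = -j/(ω·C) = 0 - j228.8 Ω
  Z2: Z = jωL = j·9299·0.005 = 0 + j46.5 Ω
  Z3: Z = R = 50 Ω
Step 3 — With the output port shorted to ground, the output series arm Z2 runs from the junction to ground; the shunt arm Z3 also runs from the junction to ground. They appear in parallel: Z3 || Z2 = 23.19 + j24.93 Ω.
Step 4 — Series with input arm Z1: Z_in = Z1 + (Z3 || Z2) = 23.19 - j203.9 Ω = 205.2∠-83.5° Ω.
Step 5 — Source phasor: V = 234∠89.8° V = 0.8168 + j234 V.
Step 6 — Ohm's law: I = V / Z_total = (0.8168 + j234) / (23.19 - j203.9) = -1.133 + j0.1328 A.
Step 7 — Convert to polar: |I| = 1.14 A, ∠I = 173.3°.

I = 1.14∠173.3° A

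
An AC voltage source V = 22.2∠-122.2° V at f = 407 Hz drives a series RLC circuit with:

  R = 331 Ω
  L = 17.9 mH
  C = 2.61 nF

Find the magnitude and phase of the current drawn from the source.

Step 1 — Angular frequency: ω = 2π·f = 2π·407 = 2557 rad/s.
Step 2 — Component impedances:
  R: Z = R = 331 Ω
  L: Z = jωL = j·2557·0.0179 = 0 + j45.77 Ω
  C: Z = 1/(jωC) = -j/(ω·C) = 0 - j1.498e+05 Ω
Step 3 — Series combination: Z_total = R + L + C = 331 - j1.498e+05 Ω = 1.498e+05∠-89.9° Ω.
Step 4 — Source phasor: V = 22.2∠-122.2° V = -11.83 - j18.79 V.
Step 5 — Ohm's law: I = V / Z_total = (-11.83 - j18.79) / (331 - j1.498e+05) = 0.0001252 - j7.926e-05 A.
Step 6 — Convert to polar: |I| = 0.0001482 A, ∠I = -32.3°.

I = 0.0001482∠-32.3° A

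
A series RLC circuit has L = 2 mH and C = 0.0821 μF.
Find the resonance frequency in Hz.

Step 1 — Resonance condition Im(Z)=0 gives ω₀ = 1/√(LC).
Step 2 — ω₀ = 1/√(0.002·8.21e-08) = 7.804e+04 rad/s.
Step 3 — f₀ = ω₀/(2π) = 1.242e+04 Hz.

f₀ = 1.242e+04 Hz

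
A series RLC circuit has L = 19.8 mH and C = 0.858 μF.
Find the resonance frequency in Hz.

Step 1 — Resonance condition Im(Z)=0 gives ω₀ = 1/√(LC).
Step 2 — ω₀ = 1/√(0.0198·8.58e-07) = 7672 rad/s.
Step 3 — f₀ = ω₀/(2π) = 1221 Hz.

f₀ = 1221 Hz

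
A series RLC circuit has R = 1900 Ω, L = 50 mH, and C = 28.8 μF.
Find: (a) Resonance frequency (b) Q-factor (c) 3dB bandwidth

Step 1 — Resonance condition Im(Z)=0 gives ω₀ = 1/√(LC).
Step 2 — ω₀ = 1/√(0.05·2.88e-05) = 833.3 rad/s.
Step 3 — f₀ = ω₀/(2π) = 132.6 Hz.
Step 4 — Series Q: Q = ω₀L/R = 833.3·0.05/1900 = 0.02193.
Step 5 — 3dB bandwidth: Δω = ω₀/Q = 3.8e+04 rad/s; BW = Δω/(2π) = 6048 Hz.

(a) f₀ = 132.6 Hz  (b) Q = 0.02193  (c) BW = 6048 Hz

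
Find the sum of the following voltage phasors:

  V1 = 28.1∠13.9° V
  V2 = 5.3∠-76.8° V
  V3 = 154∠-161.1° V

Step 1 — Convert each phasor to rectangular form:
  V1 = 28.1·(cos(13.9°) + j·sin(13.9°)) = 27.28 + j6.75 V
  V2 = 5.3·(cos(-76.8°) + j·sin(-76.8°)) = 1.21 - j5.16 V
  V3 = 154·(cos(-161.1°) + j·sin(-161.1°)) = -145.7 - j49.88 V
Step 2 — Sum components: V_total = -117.2 - j48.29 V.
Step 3 — Convert to polar: |V_total| = 126.8 V, ∠V_total = -157.6°.

V_total = 126.8∠-157.6° V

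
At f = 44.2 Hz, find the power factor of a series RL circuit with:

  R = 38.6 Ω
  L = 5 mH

Step 1 — Angular frequency: ω = 2π·f = 2π·44.2 = 277.7 rad/s.
Step 2 — Component impedances:
  R: Z = R = 38.6 Ω
  L: Z = jωL = j·277.7·0.005 = 0 + j1.389 Ω
Step 3 — Series combination: Z_total = R + L = 38.6 + j1.389 Ω = 38.62∠2.1° Ω.
Step 4 — Power factor: PF = cos(φ) = Re(Z)/|Z| = 38.6/38.625 = 0.9994.
Step 5 — Type: Im(Z) = 1.389 ⇒ lagging (phase φ = 2.1°).

PF = 0.9994 (lagging, φ = 2.1°)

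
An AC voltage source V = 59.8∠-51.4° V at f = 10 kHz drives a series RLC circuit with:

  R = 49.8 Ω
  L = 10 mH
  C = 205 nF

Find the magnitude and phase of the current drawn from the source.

Step 1 — Angular frequency: ω = 2π·f = 2π·1e+04 = 6.283e+04 rad/s.
Step 2 — Component impedances:
  R: Z = R = 49.8 Ω
  L: Z = jωL = j·6.283e+04·0.01 = 0 + j628.3 Ω
  C: Z = 1/(jωC) = -j/(ω·C) = 0 - j77.64 Ω
Step 3 — Series combination: Z_total = R + L + C = 49.8 + j550.7 Ω = 552.9∠84.8° Ω.
Step 4 — Source phasor: V = 59.8∠-51.4° V = 37.31 - j46.73 V.
Step 5 — Ohm's law: I = V / Z_total = (37.31 - j46.73) / (49.8 + j550.7) = -0.0781 - j0.07481 A.
Step 6 — Convert to polar: |I| = 0.1082 A, ∠I = -136.2°.

I = 0.1082∠-136.2° A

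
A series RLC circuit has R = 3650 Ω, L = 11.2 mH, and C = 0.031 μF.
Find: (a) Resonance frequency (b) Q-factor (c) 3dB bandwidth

Step 1 — Resonance: ω₀ = 1/√(LC) = 1/√(0.0112·3.1e-08) = 5.367e+04 rad/s.
Step 2 — f₀ = ω₀/(2π) = 8541 Hz.
Step 3 — Series Q: Q = ω₀L/R = 5.367e+04·0.0112/3650 = 0.1647.
Step 4 — Bandwidth: Δω = ω₀/Q = 3.259e+05 rad/s; BW = Δω/(2π) = 5.187e+04 Hz.

(a) f₀ = 8541 Hz  (b) Q = 0.1647  (c) BW = 5.187e+04 Hz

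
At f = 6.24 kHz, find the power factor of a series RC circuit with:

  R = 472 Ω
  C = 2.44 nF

Step 1 — Angular frequency: ω = 2π·f = 2π·6240 = 3.921e+04 rad/s.
Step 2 — Component impedances:
  R: Z = R = 472 Ω
  C: Z = 1/(jωC) = -j/(ω·C) = 0 - j1.045e+04 Ω
Step 3 — Series combination: Z_total = R + C = 472 - j1.045e+04 Ω = 1.046e+04∠-87.4° Ω.
Step 4 — Power factor: PF = cos(φ) = Re(Z)/|Z| = 472/10464 = 0.04511.
Step 5 — Type: Im(Z) = -1.045e+04 ⇒ leading (phase φ = -87.4°).

PF = 0.04511 (leading, φ = -87.4°)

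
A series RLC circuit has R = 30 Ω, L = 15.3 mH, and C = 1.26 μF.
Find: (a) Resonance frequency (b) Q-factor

Step 1 — Resonance condition Im(Z)=0 gives ω₀ = 1/√(LC).
Step 2 — ω₀ = 1/√(0.0153·1.26e-06) = 7202 rad/s.
Step 3 — f₀ = ω₀/(2π) = 1146 Hz.
Step 4 — Series Q: Q = ω₀L/R = 7202·0.0153/30 = 3.673.

(a) f₀ = 1146 Hz  (b) Q = 3.673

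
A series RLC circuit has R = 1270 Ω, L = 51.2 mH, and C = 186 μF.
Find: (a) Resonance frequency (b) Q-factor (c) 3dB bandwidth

Step 1 — Resonance: ω₀ = 1/√(LC) = 1/√(0.0512·0.000186) = 324 rad/s.
Step 2 — f₀ = ω₀/(2π) = 51.57 Hz.
Step 3 — Series Q: Q = ω₀L/R = 324·0.0512/1270 = 0.01306.
Step 4 — Bandwidth: Δω = ω₀/Q = 2.48e+04 rad/s; BW = Δω/(2π) = 3948 Hz.

(a) f₀ = 51.57 Hz  (b) Q = 0.01306  (c) BW = 3948 Hz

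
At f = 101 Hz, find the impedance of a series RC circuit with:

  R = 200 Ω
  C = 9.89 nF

Step 1 — Angular frequency: ω = 2π·f = 2π·101 = 634.6 rad/s.
Step 2 — Component impedances:
  R: Z = R = 200 Ω
  C: Z = 1/(jωC) = -j/(ω·C) = 0 - j1.593e+05 Ω
Step 3 — Series combination: Z_total = R + C = 200 - j1.593e+05 Ω = 1.593e+05∠-89.9° Ω.

Z = 200 - j1.593e+05 Ω = 1.593e+05∠-89.9° Ω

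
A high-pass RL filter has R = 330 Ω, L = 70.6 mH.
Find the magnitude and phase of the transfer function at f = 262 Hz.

Step 1 — Angular frequency: ω = 2π·262 = 1646 rad/s.
Step 2 — Transfer function: H(jω) = jωL/(R + jωL).
Step 3 — Numerator jωL = j·116.2; denominator R + jωL = 330 + j116.2.
Step 4 — H = 0.1103 + j0.3133.
Step 5 — Magnitude: |H| = 0.3322 (-9.6 dB); phase: φ = 70.6°.

|H| = 0.3322 (-9.6 dB), φ = 70.6°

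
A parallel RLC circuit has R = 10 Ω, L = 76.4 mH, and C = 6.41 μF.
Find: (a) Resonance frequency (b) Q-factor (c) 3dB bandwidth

Step 1 — Resonance: ω₀ = 1/√(LC) = 1/√(0.0764·6.41e-06) = 1429 rad/s.
Step 2 — f₀ = ω₀/(2π) = 227.4 Hz.
Step 3 — Parallel Q: Q = R/(ω₀L) = 10/(1429·0.0764) = 0.0916.
Step 4 — Bandwidth: Δω = ω₀/Q = 1.56e+04 rad/s; BW = Δω/(2π) = 2483 Hz.

(a) f₀ = 227.4 Hz  (b) Q = 0.0916  (c) BW = 2483 Hz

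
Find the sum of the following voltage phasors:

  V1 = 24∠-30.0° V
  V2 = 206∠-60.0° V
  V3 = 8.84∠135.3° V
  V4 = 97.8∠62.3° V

Step 1 — Convert each phasor to rectangular form:
  V1 = 24·(cos(-30.0°) + j·sin(-30.0°)) = 20.78 - j12 V
  V2 = 206·(cos(-60.0°) + j·sin(-60.0°)) = 103 - j178.4 V
  V3 = 8.84·(cos(135.3°) + j·sin(135.3°)) = -6.283 + j6.218 V
  V4 = 97.8·(cos(62.3°) + j·sin(62.3°)) = 45.46 + j86.59 V
Step 2 — Sum components: V_total = 163 - j97.59 V.
Step 3 — Convert to polar: |V_total| = 189.9 V, ∠V_total = -30.9°.

V_total = 189.9∠-30.9° V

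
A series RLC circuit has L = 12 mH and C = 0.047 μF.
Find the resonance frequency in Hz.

Step 1 — Resonance condition Im(Z)=0 gives ω₀ = 1/√(LC).
Step 2 — ω₀ = 1/√(0.012·4.7e-08) = 4.211e+04 rad/s.
Step 3 — f₀ = ω₀/(2π) = 6702 Hz.

f₀ = 6702 Hz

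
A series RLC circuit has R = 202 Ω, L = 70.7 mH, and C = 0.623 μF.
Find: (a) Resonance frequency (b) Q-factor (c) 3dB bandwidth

Step 1 — Resonance: ω₀ = 1/√(LC) = 1/√(0.0707·6.23e-07) = 4765 rad/s.
Step 2 — f₀ = ω₀/(2π) = 758.3 Hz.
Step 3 — Series Q: Q = ω₀L/R = 4765·0.0707/202 = 1.668.
Step 4 — Bandwidth: Δω = ω₀/Q = 2857 rad/s; BW = Δω/(2π) = 454.7 Hz.

(a) f₀ = 758.3 Hz  (b) Q = 1.668  (c) BW = 454.7 Hz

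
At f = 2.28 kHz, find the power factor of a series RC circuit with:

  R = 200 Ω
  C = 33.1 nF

Step 1 — Angular frequency: ω = 2π·f = 2π·2280 = 1.433e+04 rad/s.
Step 2 — Component impedances:
  R: Z = R = 200 Ω
  C: Z = 1/(jωC) = -j/(ω·C) = 0 - j2109 Ω
Step 3 — Series combination: Z_total = R + C = 200 - j2109 Ω = 2118∠-84.6° Ω.
Step 4 — Power factor: PF = cos(φ) = Re(Z)/|Z| = 200/2118.4 = 0.09441.
Step 5 — Type: Im(Z) = -2109 ⇒ leading (phase φ = -84.6°).

PF = 0.09441 (leading, φ = -84.6°)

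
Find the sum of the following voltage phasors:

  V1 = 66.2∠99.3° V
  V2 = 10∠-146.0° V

Step 1 — Convert each phasor to rectangular form:
  V1 = 66.2·(cos(99.3°) + j·sin(99.3°)) = -10.7 + j65.33 V
  V2 = 10·(cos(-146.0°) + j·sin(-146.0°)) = -8.29 - j5.592 V
Step 2 — Sum components: V_total = -18.99 + j59.74 V.
Step 3 — Convert to polar: |V_total| = 62.68 V, ∠V_total = 107.6°.

V_total = 62.68∠107.6° V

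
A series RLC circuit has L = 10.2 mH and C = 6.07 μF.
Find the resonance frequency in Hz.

Step 1 — Resonance condition Im(Z)=0 gives ω₀ = 1/√(LC).
Step 2 — ω₀ = 1/√(0.0102·6.07e-06) = 4019 rad/s.
Step 3 — f₀ = ω₀/(2π) = 639.6 Hz.

f₀ = 639.6 Hz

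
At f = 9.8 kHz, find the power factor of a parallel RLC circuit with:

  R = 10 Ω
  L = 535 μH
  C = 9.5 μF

Step 1 — Angular frequency: ω = 2π·f = 2π·9800 = 6.158e+04 rad/s.
Step 2 — Component impedances:
  R: Z = R = 10 Ω
  L: Z = jωL = j·6.158e+04·0.000535 = 0 + j32.94 Ω
  C: Z = 1/(jωC) = -j/(ω·C) = 0 - j1.71 Ω
Step 3 — Parallel combination: 1/Z_total = 1/R + 1/L + 1/C; Z_total = 0.3149 - j1.746 Ω = 1.774∠-79.8° Ω.
Step 4 — Power factor: PF = cos(φ) = Re(Z)/|Z| = 0.31487/1.7745 = 0.1774.
Step 5 — Type: Im(Z) = -1.746 ⇒ leading (phase φ = -79.8°).

PF = 0.1774 (leading, φ = -79.8°)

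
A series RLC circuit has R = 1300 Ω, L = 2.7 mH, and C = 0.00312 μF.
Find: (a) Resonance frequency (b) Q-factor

Step 1 — Resonance condition Im(Z)=0 gives ω₀ = 1/√(LC).
Step 2 — ω₀ = 1/√(0.0027·3.12e-09) = 3.445e+05 rad/s.
Step 3 — f₀ = ω₀/(2π) = 5.484e+04 Hz.
Step 4 — Series Q: Q = ω₀L/R = 3.445e+05·0.0027/1300 = 0.7156.

(a) f₀ = 5.484e+04 Hz  (b) Q = 0.7156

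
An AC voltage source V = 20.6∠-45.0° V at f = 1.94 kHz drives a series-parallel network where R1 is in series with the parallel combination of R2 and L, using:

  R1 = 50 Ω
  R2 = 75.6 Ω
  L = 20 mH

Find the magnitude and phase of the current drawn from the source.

Step 1 — Angular frequency: ω = 2π·f = 2π·1940 = 1.219e+04 rad/s.
Step 2 — Component impedances:
  R1: Z = R = 50 Ω
  R2: Z = R = 75.6 Ω
  L: Z = jωL = j·1.219e+04·0.02 = 0 + j243.8 Ω
Step 3 — Parallel branch: R2 || L = 1/(1/R2 + 1/L) = 68.97 + j21.39 Ω.
Step 4 — Series with R1: Z_total = R1 + (R2 || L) = 119 + j21.39 Ω = 120.9∠10.2° Ω.
Step 5 — Source phasor: V = 20.6∠-45.0° V = 14.57 - j14.57 V.
Step 6 — Ohm's law: I = V / Z_total = (14.57 - j14.57) / (119 + j21.39) = 0.09728 - j0.1399 A.
Step 7 — Convert to polar: |I| = 0.1704 A, ∠I = -55.2°.

I = 0.1704∠-55.2° A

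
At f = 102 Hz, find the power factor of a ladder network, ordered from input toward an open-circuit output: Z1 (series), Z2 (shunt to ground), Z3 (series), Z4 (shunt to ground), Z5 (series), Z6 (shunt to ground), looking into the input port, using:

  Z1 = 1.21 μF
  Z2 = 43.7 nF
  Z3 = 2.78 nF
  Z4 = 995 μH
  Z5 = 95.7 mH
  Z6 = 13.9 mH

Step 1 — Angular frequency: ω = 2π·f = 2π·102 = 640.9 rad/s.
Step 2 — Component impedances:
  Z1: Z = 1/(jωC) = -j/(ω·C) = 0 - j1290 Ω
  Z2: Z = 1/(jωC) = -j/(ω·C) = 0 - j3.571e+04 Ω
  Z3: Z = 1/(jωC) = -j/(ω·C) = 0 - j5.613e+05 Ω
  Z4: Z = jωL = j·640.9·0.000995 = 0 + j0.6377 Ω
  Z5: Z = jωL = j·640.9·0.0957 = 0 + j61.33 Ω
  Z6: Z = jωL = j·640.9·0.0139 = 0 + j8.908 Ω
Step 3 — Ladder network (open output): work backward from the far end, alternating series and parallel combinations. Z_in = 0 - j3.486e+04 Ω = 3.486e+04∠-90.0° Ω.
Step 4 — Power factor: PF = cos(φ) = Re(Z)/|Z| = 0/3.486e+04 = 0.
Step 5 — Type: Im(Z) = -3.486e+04 ⇒ leading (phase φ = -90.0°).

PF = 0 (leading, φ = -90.0°)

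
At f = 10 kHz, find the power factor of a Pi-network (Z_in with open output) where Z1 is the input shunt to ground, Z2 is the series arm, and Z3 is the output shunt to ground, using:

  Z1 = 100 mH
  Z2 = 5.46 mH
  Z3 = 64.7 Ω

Step 1 — Angular frequency: ω = 2π·f = 2π·1e+04 = 6.283e+04 rad/s.
Step 2 — Component impedances:
  Z1: Z = jωL = j·6.283e+04·0.1 = 0 + j6283 Ω
  Z2: Z = jωL = j·6.283e+04·0.00546 = 0 + j343.1 Ω
  Z3: Z = R = 64.7 Ω
Step 3 — With open output, the series arm Z2 and the output shunt Z3 appear in series to ground: Z2 + Z3 = 64.7 + j343.1 Ω.
Step 4 — Parallel with input shunt Z1: Z_in = Z1 || (Z2 + Z3) = 58.17 + j325.9 Ω = 331∠79.9° Ω.
Step 5 — Power factor: PF = cos(φ) = Re(Z)/|Z| = 58.17/331 = 0.1757.
Step 6 — Type: Im(Z) = 325.9 ⇒ lagging (phase φ = 79.9°).

PF = 0.1757 (lagging, φ = 79.9°)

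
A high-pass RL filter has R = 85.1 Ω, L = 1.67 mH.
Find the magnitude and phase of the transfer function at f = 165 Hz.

Step 1 — Angular frequency: ω = 2π·165 = 1037 rad/s.
Step 2 — Transfer function: H(jω) = jωL/(R + jωL).
Step 3 — Numerator jωL = j·1.731; denominator R + jωL = 85.1 + j1.731.
Step 4 — H = 0.0004137 + j0.02034.
Step 5 — Magnitude: |H| = 0.02034 (-33.8 dB); phase: φ = 88.8°.

|H| = 0.02034 (-33.8 dB), φ = 88.8°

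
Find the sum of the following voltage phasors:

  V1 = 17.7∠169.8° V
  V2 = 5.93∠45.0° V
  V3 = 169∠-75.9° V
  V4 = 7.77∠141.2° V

Step 1 — Convert each phasor to rectangular form:
  V1 = 17.7·(cos(169.8°) + j·sin(169.8°)) = -17.42 + j3.134 V
  V2 = 5.93·(cos(45.0°) + j·sin(45.0°)) = 4.193 + j4.193 V
  V3 = 169·(cos(-75.9°) + j·sin(-75.9°)) = 41.17 - j163.9 V
  V4 = 7.77·(cos(141.2°) + j·sin(141.2°)) = -6.055 + j4.869 V
Step 2 — Sum components: V_total = 21.89 - j151.7 V.
Step 3 — Convert to polar: |V_total| = 153.3 V, ∠V_total = -81.8°.

V_total = 153.3∠-81.8° V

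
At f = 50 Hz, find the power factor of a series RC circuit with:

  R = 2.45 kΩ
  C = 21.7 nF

Step 1 — Angular frequency: ω = 2π·f = 2π·50 = 314.2 rad/s.
Step 2 — Component impedances:
  R: Z = R = 2450 Ω
  C: Z = 1/(jωC) = -j/(ω·C) = 0 - j1.467e+05 Ω
Step 3 — Series combination: Z_total = R + C = 2450 - j1.467e+05 Ω = 1.467e+05∠-89.0° Ω.
Step 4 — Power factor: PF = cos(φ) = Re(Z)/|Z| = 2450/1.467e+05 = 0.0167.
Step 5 — Type: Im(Z) = -1.467e+05 ⇒ leading (phase φ = -89.0°).

PF = 0.0167 (leading, φ = -89.0°)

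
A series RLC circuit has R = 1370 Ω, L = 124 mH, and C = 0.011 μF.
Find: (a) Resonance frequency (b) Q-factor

Step 1 — Resonance condition Im(Z)=0 gives ω₀ = 1/√(LC).
Step 2 — ω₀ = 1/√(0.124·1.1e-08) = 2.708e+04 rad/s.
Step 3 — f₀ = ω₀/(2π) = 4309 Hz.
Step 4 — Series Q: Q = ω₀L/R = 2.708e+04·0.124/1370 = 2.451.

(a) f₀ = 4309 Hz  (b) Q = 2.451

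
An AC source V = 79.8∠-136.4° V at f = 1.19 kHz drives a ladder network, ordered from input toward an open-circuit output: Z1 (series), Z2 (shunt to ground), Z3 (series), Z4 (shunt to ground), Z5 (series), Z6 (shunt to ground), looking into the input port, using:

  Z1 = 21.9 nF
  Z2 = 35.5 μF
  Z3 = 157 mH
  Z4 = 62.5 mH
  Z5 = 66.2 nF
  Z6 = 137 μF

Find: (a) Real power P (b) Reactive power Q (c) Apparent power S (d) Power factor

Step 1 — Angular frequency: ω = 2π·f = 2π·1190 = 7477 rad/s.
Step 2 — Component impedances:
  Z1: Z = 1/(jωC) = -j/(ω·C) = 0 - j6107 Ω
  Z2: Z = 1/(jωC) = -j/(ω·C) = 0 - j3.767 Ω
  Z3: Z = jωL = j·7477·0.157 = 0 + j1174 Ω
  Z4: Z = jωL = j·7477·0.0625 = 0 + j467.3 Ω
  Z5: Z = 1/(jωC) = -j/(ω·C) = 0 - j2020 Ω
  Z6: Z = 1/(jωC) = -j/(ω·C) = 0 - j0.9762 Ω
Step 3 — Ladder network (open output): work backward from the far end, alternating series and parallel combinations. Z_in = 0 - j6111 Ω = 6111∠-90.0° Ω.
Step 4 — Source phasor: V = 79.8∠-136.4° V = -57.79 - j55.03 V.
Step 5 — Current: I = V / Z = 0.009006 - j0.009457 A = 0.01306∠-46.4° A.
Step 6 — Complex power: S = V·I* = 0 - j1.042 VA.
Step 7 — Real power: P = Re(S) = 0 W.
Step 8 — Reactive power: Q = Im(S) = -1.042 VAR.
Step 9 — Apparent power: |S| = 1.042 VA.
Step 10 — Power factor: PF = P/|S| = 0 (leading).

(a) P = 0 W  (b) Q = -1.042 VAR  (c) S = 1.042 VA  (d) PF = 0 (leading)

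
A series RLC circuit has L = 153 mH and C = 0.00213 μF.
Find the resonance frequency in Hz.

Step 1 — Resonance condition Im(Z)=0 gives ω₀ = 1/√(LC).
Step 2 — ω₀ = 1/√(0.153·2.13e-09) = 5.539e+04 rad/s.
Step 3 — f₀ = ω₀/(2π) = 8816 Hz.

f₀ = 8816 Hz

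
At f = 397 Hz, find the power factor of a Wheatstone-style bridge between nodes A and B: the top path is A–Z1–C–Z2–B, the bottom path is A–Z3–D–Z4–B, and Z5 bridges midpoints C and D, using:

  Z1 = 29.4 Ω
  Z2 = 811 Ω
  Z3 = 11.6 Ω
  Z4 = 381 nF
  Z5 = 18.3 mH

Step 1 — Angular frequency: ω = 2π·f = 2π·397 = 2494 rad/s.
Step 2 — Component impedances:
  Z1: Z = R = 29.4 Ω
  Z2: Z = R = 811 Ω
  Z3: Z = R = 11.6 Ω
  Z4: Z = 1/(jωC) = -j/(ω·C) = 0 - j1052 Ω
  Z5: Z = jωL = j·2494·0.0183 = 0 + j45.65 Ω
Step 3 — Bridge requires nodal analysis (the Z5 bridge couples midpoints C and D, so the two paths cannot be reduced to a simple series/parallel combination). Setting node B to ground and injecting 1 A at node A, the 3-node admittance system at A, C, D solves to V_A = Z_AB = 521 - j402.1 Ω = 658.2∠-37.7° Ω.
Step 4 — Power factor: PF = cos(φ) = Re(Z)/|Z| = 521/658.2 = 0.7916.
Step 5 — Type: Im(Z) = -402.1 ⇒ leading (phase φ = -37.7°).

PF = 0.7916 (leading, φ = -37.7°)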